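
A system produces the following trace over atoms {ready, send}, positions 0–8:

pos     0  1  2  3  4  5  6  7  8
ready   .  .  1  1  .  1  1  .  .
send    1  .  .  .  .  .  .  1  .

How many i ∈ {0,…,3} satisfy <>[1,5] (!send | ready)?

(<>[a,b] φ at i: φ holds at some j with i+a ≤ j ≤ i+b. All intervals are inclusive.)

4

Evaluate at each i in [0,3]:
  i=0: ✓ (witness j=1)
  i=1: ✓ (witness j=2)
  i=2: ✓ (witness j=3)
  i=3: ✓ (witness j=4)
Positions where it holds: {0, 1, 2, 3} → 4.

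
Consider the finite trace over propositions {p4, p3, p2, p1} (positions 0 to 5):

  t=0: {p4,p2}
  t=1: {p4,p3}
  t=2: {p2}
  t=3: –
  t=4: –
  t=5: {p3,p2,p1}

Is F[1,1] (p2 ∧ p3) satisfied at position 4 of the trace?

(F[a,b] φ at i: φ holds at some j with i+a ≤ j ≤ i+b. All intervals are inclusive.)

Yes

Check (p2 ∧ p3) at each j in [5,5]:
  j=5: true
Found at j=5 → formula holds.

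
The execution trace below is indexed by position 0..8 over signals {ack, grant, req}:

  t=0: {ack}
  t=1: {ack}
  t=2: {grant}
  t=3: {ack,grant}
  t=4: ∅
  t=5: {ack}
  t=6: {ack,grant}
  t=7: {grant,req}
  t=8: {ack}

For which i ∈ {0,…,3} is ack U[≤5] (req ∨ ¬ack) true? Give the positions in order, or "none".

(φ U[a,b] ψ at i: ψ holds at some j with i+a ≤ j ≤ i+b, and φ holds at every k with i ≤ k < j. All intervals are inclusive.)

0, 1, 2, 3

Evaluate at each i in [0,3]:
  i=0: ✓ (rhs at j=2; lhs holds on [0,1])
  i=1: ✓ (rhs at j=2; lhs holds on [1,1])
  i=2: ✓ (rhs at j=2)
  i=3: ✓ (rhs at j=4; lhs holds on [3,3])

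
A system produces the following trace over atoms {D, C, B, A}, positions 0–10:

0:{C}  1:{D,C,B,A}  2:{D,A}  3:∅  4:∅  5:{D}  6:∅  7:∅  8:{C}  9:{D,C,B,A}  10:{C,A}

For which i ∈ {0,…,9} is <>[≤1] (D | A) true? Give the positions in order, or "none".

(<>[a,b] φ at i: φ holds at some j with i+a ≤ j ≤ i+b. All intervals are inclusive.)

Evaluate at each i in [0,9]:
  i=0: ✓ (witness j=1)
  i=1: ✓ (witness j=1)
  i=2: ✓ (witness j=2)
  i=3: ✗ (none in [3,4])
  i=4: ✓ (witness j=5)
  i=5: ✓ (witness j=5)
  i=6: ✗ (none in [6,7])
  i=7: ✗ (none in [7,8])
  i=8: ✓ (witness j=9)
  i=9: ✓ (witness j=9)

0, 1, 2, 4, 5, 8, 9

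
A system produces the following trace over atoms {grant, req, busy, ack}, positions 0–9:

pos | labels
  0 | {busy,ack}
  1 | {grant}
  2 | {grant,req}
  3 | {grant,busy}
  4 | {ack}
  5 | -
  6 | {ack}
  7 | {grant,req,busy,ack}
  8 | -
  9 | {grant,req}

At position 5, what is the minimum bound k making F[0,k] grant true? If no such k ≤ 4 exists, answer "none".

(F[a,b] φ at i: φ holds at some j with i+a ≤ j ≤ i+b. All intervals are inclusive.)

2

Scan j = 5,6,… for grant:
  j=5: fails
  j=6: fails
  j=7: holds
First hit at j=7, so smallest k = 7-5 = 2.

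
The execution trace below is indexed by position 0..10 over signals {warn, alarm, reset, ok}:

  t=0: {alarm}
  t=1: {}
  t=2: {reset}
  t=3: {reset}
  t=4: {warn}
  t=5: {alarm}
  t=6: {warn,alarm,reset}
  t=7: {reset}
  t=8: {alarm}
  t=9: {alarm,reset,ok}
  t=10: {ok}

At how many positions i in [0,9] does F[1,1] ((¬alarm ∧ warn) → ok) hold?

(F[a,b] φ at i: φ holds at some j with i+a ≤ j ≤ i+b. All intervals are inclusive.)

9

Evaluate at each i in [0,9]:
  i=0: ✓ (witness j=1)
  i=1: ✓ (witness j=2)
  i=2: ✓ (witness j=3)
  i=3: ✗ (none in [4,4])
  i=4: ✓ (witness j=5)
  i=5: ✓ (witness j=6)
  i=6: ✓ (witness j=7)
  i=7: ✓ (witness j=8)
  i=8: ✓ (witness j=9)
  i=9: ✓ (witness j=10)
Positions where it holds: {0, 1, 2, 4, 5, 6, 7, 8, 9} → 9.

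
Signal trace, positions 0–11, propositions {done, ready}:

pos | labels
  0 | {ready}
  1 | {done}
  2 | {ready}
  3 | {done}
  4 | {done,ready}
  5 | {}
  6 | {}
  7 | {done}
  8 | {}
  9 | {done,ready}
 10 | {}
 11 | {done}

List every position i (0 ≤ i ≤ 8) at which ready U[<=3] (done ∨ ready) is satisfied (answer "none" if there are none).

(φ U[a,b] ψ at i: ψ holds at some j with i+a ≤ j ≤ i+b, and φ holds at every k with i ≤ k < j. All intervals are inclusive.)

0, 1, 2, 3, 4, 7

Evaluate at each i in [0,8]:
  i=0: ✓ (rhs at j=0)
  i=1: ✓ (rhs at j=1)
  i=2: ✓ (rhs at j=2)
  i=3: ✓ (rhs at j=3)
  i=4: ✓ (rhs at j=4)
  i=5: ✗ (lhs fails at k=5 before rhs at j=7)
  i=6: ✗ (lhs fails at k=6 before rhs at j=7)
  i=7: ✓ (rhs at j=7)
  i=8: ✗ (lhs fails at k=8 before rhs at j=9)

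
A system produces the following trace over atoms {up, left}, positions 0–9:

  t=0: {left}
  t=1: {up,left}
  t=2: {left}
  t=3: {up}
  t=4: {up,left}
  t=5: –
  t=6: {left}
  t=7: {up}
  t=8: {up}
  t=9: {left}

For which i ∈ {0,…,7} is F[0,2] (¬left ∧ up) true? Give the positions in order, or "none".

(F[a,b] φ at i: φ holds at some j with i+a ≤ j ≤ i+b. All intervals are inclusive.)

Evaluate at each i in [0,7]:
  i=0: ✗ (none in [0,2])
  i=1: ✓ (witness j=3)
  i=2: ✓ (witness j=3)
  i=3: ✓ (witness j=3)
  i=4: ✗ (none in [4,6])
  i=5: ✓ (witness j=7)
  i=6: ✓ (witness j=7)
  i=7: ✓ (witness j=7)

1, 2, 3, 5, 6, 7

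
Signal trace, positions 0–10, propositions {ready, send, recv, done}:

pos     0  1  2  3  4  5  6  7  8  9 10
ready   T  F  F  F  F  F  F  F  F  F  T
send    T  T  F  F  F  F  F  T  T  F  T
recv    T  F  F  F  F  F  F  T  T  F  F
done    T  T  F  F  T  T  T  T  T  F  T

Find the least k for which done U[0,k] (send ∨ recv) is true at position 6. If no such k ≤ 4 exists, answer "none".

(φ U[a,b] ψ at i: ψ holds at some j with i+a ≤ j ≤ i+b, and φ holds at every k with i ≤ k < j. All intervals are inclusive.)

Need earliest j ≥ 6 with (send ∨ recv), and done at every k in [6,j-1].
  j=6: rhs fails.
  j=7: rhs holds; lhs holds on [6,6]. k = 1.

1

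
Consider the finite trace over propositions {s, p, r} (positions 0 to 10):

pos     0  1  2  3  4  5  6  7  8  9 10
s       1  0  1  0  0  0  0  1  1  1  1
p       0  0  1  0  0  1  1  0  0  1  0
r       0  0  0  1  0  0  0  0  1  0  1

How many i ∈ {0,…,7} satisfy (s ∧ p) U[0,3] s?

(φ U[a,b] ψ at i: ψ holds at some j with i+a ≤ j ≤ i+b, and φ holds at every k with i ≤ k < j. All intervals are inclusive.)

Evaluate at each i in [0,7]:
  i=0: ✓ (rhs at j=0)
  i=1: ✗ (lhs fails at k=1 before rhs at j=2)
  i=2: ✓ (rhs at j=2)
  i=3: ✗ (no rhs in [3,6])
  i=4: ✗ (lhs fails at k=4 before rhs at j=7)
  i=5: ✗ (lhs fails at k=5 before rhs at j=7)
  i=6: ✗ (lhs fails at k=6 before rhs at j=7)
  i=7: ✓ (rhs at j=7)
Positions where it holds: {0, 2, 7} → 3.

3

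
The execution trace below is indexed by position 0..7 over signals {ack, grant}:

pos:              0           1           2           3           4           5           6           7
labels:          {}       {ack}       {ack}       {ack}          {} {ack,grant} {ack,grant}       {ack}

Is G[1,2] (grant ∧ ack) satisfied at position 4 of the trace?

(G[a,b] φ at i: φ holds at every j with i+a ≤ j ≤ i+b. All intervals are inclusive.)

True

Check (grant ∧ ack) at every j in [5,6]:
  j=5: true
  j=6: true
All positions satisfy it → formula holds.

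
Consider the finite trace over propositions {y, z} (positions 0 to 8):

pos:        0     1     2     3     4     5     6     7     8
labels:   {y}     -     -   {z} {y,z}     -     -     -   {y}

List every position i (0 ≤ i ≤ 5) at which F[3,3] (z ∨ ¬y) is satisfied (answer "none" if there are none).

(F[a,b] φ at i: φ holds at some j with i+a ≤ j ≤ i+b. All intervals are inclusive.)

Evaluate at each i in [0,5]:
  i=0: ✓ (witness j=3)
  i=1: ✓ (witness j=4)
  i=2: ✓ (witness j=5)
  i=3: ✓ (witness j=6)
  i=4: ✓ (witness j=7)
  i=5: ✗ (none in [8,8])

0, 1, 2, 3, 4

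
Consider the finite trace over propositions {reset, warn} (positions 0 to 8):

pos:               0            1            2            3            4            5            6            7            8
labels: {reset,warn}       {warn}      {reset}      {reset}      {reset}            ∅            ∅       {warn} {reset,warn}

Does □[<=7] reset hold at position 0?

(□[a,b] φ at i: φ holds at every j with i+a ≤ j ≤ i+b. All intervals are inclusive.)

False

Check reset at every j in [0,7]:
  j=0: true
  j=1: false
  j=2: true
  j=3: true
  j=4: true
  j=5: false
  j=6: false
  j=7: false
Fails at j=1 → formula fails.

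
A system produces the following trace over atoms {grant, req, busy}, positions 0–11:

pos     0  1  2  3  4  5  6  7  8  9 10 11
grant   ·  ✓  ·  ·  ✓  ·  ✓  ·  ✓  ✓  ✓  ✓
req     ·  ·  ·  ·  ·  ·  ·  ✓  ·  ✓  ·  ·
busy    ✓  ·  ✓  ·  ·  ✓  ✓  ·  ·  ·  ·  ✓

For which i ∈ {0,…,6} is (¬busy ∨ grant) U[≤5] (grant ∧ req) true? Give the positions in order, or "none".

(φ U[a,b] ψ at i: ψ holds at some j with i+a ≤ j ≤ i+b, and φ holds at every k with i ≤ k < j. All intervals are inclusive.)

Evaluate at each i in [0,6]:
  i=0: ✗ (no rhs in [0,5])
  i=1: ✗ (no rhs in [1,6])
  i=2: ✗ (no rhs in [2,7])
  i=3: ✗ (no rhs in [3,8])
  i=4: ✗ (lhs fails at k=5 before rhs at j=9)
  i=5: ✗ (lhs fails at k=5 before rhs at j=9)
  i=6: ✓ (rhs at j=9; lhs holds on [6,8])

6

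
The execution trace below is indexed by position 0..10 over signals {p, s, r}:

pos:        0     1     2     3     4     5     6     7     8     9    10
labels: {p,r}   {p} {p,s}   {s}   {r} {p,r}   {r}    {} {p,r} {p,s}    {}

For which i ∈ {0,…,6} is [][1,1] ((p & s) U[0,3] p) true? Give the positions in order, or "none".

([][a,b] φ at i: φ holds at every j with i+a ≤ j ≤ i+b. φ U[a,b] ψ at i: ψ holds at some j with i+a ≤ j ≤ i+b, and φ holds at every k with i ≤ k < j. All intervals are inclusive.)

0, 1, 4

Evaluate at each i in [0,6]:
  i=0: ✓ (all of [1,1])
  i=1: ✓ (all of [2,2])
  i=2: ✗ (fails at j=3)
  i=3: ✗ (fails at j=4)
  i=4: ✓ (all of [5,5])
  i=5: ✗ (fails at j=6)
  i=6: ✗ (fails at j=7)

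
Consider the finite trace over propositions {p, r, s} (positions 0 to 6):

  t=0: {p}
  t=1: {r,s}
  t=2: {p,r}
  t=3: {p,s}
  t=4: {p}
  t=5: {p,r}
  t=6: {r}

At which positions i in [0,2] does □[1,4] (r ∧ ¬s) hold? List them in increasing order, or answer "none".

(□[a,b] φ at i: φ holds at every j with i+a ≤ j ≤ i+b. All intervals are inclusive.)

Evaluate at each i in [0,2]:
  i=0: ✗ (fails at j=1)
  i=1: ✗ (fails at j=3)
  i=2: ✗ (fails at j=3)

none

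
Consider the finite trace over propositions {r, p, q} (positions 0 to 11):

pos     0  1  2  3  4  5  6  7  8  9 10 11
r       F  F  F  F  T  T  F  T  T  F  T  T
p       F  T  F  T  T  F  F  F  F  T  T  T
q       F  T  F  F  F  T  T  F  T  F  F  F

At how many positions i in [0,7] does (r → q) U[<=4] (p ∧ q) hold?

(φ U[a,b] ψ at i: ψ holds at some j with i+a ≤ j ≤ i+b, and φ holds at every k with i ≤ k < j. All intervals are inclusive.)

Evaluate at each i in [0,7]:
  i=0: ✓ (rhs at j=1; lhs holds on [0,0])
  i=1: ✓ (rhs at j=1)
  i=2: ✗ (no rhs in [2,6])
  i=3: ✗ (no rhs in [3,7])
  i=4: ✗ (no rhs in [4,8])
  i=5: ✗ (no rhs in [5,9])
  i=6: ✗ (no rhs in [6,10])
  i=7: ✗ (no rhs in [7,11])
Positions where it holds: {0, 1} → 2.

2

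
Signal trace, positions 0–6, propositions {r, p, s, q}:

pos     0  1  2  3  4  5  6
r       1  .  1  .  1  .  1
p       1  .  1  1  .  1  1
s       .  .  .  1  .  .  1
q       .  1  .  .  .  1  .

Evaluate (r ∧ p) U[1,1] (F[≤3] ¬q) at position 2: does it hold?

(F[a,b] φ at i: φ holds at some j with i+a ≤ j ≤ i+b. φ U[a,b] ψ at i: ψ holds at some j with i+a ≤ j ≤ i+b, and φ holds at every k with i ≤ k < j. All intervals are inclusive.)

Yes

Need some j in [3,3] with F[≤3] ¬q, and (r ∧ p) at every k in [2,j-1].
  j=3: F[≤3] ¬q holds; (r ∧ p) holds at every k in [2,2] → satisfied.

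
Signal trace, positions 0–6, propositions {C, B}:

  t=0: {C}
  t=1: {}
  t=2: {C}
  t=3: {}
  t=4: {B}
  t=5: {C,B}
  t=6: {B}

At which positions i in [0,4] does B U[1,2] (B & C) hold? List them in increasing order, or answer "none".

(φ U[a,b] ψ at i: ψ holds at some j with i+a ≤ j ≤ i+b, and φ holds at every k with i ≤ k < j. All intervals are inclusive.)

Evaluate at each i in [0,4]:
  i=0: ✗ (no rhs in [1,2])
  i=1: ✗ (no rhs in [2,3])
  i=2: ✗ (no rhs in [3,4])
  i=3: ✗ (lhs fails at k=3 before rhs at j=5)
  i=4: ✓ (rhs at j=5; lhs holds on [4,4])

4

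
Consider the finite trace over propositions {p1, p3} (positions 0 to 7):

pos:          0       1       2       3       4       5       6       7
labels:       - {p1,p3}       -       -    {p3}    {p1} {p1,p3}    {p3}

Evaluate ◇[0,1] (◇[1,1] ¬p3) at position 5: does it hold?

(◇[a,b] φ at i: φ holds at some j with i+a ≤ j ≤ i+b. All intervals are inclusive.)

Does not hold

Check ◇[1,1] ¬p3 at each j in [5,6]:
  j=5: fails (none in [6,6])
  j=6: fails (none in [7,7])
No position in the window satisfies it → formula fails.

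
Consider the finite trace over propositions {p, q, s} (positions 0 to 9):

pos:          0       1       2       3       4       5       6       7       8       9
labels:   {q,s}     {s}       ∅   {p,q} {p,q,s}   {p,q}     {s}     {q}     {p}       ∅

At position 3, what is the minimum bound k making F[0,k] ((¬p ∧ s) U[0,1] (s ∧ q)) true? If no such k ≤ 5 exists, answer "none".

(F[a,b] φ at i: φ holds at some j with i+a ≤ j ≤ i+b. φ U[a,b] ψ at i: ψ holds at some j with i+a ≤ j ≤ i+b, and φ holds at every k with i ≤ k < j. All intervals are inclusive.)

Scan j = 3,4,… for ((¬p ∧ s) U[0,1] (s ∧ q)):
  j=3: fails
  j=4: holds
First hit at j=4, so smallest k = 4-3 = 1.

1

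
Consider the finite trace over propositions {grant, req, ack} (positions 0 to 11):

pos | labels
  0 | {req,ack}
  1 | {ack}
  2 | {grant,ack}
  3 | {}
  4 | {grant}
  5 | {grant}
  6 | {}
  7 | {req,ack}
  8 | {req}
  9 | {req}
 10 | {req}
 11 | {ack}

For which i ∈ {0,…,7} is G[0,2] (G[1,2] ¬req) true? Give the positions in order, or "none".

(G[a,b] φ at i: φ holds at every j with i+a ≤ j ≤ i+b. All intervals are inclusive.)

Evaluate at each i in [0,7]:
  i=0: ✓ (all of [0,2])
  i=1: ✓ (all of [1,3])
  i=2: ✓ (all of [2,4])
  i=3: ✗ (fails at j=5)
  i=4: ✗ (fails at j=5)
  i=5: ✗ (fails at j=5)
  i=6: ✗ (fails at j=6)
  i=7: ✗ (fails at j=7)

0, 1, 2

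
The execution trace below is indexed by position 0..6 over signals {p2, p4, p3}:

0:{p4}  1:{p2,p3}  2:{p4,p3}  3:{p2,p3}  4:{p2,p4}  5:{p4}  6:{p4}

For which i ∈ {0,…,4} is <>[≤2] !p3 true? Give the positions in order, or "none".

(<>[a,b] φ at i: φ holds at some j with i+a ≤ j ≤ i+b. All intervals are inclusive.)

Evaluate at each i in [0,4]:
  i=0: ✓ (witness j=0)
  i=1: ✗ (none in [1,3])
  i=2: ✓ (witness j=4)
  i=3: ✓ (witness j=4)
  i=4: ✓ (witness j=4)

0, 2, 3, 4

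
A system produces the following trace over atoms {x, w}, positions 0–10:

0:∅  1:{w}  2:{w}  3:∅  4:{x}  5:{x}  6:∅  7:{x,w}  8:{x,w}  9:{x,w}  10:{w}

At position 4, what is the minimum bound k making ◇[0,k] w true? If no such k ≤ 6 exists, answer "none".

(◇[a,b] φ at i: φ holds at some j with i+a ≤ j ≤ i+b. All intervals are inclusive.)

3

Scan j = 4,5,… for w:
  j=4: fails
  j=5: fails
  j=6: fails
  j=7: holds
First hit at j=7, so smallest k = 7-4 = 3.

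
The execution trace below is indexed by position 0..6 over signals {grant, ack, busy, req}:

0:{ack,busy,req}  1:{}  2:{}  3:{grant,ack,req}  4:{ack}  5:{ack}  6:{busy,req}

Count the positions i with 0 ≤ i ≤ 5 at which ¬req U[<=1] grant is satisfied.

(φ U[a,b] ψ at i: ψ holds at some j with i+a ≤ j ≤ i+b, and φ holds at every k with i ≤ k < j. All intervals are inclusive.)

Evaluate at each i in [0,5]:
  i=0: ✗ (no rhs in [0,1])
  i=1: ✗ (no rhs in [1,2])
  i=2: ✓ (rhs at j=3; lhs holds on [2,2])
  i=3: ✓ (rhs at j=3)
  i=4: ✗ (no rhs in [4,5])
  i=5: ✗ (no rhs in [5,6])
Positions where it holds: {2, 3} → 2.

2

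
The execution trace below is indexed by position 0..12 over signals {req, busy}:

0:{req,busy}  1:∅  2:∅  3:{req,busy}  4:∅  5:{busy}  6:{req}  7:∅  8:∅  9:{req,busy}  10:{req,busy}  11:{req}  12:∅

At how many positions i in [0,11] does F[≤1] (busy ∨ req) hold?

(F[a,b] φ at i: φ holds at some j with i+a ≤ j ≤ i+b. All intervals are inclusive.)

10

Evaluate at each i in [0,11]:
  i=0: ✓ (witness j=0)
  i=1: ✗ (none in [1,2])
  i=2: ✓ (witness j=3)
  i=3: ✓ (witness j=3)
  i=4: ✓ (witness j=5)
  i=5: ✓ (witness j=5)
  i=6: ✓ (witness j=6)
  i=7: ✗ (none in [7,8])
  i=8: ✓ (witness j=9)
  i=9: ✓ (witness j=9)
  i=10: ✓ (witness j=10)
  i=11: ✓ (witness j=11)
Positions where it holds: {0, 2, 3, 4, 5, 6, 8, 9, 10, 11} → 10.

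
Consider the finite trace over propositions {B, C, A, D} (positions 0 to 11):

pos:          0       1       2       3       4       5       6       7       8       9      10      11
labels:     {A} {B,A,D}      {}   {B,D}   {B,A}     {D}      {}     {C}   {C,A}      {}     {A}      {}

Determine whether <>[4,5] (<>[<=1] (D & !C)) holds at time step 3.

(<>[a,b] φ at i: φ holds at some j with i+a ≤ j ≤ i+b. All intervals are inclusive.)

Check <>[<=1] (D & !C) at each j in [7,8]:
  j=7: fails (none in [7,8])
  j=8: fails (none in [8,9])
No position in the window satisfies it → formula fails.

No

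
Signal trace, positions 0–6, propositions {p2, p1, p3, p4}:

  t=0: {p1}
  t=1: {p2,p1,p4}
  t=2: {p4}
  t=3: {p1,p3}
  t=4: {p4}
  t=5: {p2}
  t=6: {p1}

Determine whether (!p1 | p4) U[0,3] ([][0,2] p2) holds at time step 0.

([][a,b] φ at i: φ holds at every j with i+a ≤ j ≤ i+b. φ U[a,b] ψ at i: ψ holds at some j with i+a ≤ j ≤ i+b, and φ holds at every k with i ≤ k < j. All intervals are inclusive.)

Need some j in [0,3] with [][0,2] p2, and (!p1 | p4) at every k in [0,j-1].
  j=0: [][0,2] p2 — fails at 0.
  j=1: [][0,2] p2 — fails at 2.
  j=2: [][0,2] p2 — fails at 2.
  j=3: [][0,2] p2 — fails at 3.
No j in the window works → until fails.

Does not hold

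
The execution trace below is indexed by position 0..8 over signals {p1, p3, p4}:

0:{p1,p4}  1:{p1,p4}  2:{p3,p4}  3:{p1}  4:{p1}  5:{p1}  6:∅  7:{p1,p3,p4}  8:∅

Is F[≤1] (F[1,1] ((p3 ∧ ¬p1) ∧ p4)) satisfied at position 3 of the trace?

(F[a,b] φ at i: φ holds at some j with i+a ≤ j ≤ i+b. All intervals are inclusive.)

False

Check F[1,1] ((p3 ∧ ¬p1) ∧ p4) at each j in [3,4]:
  j=3: fails (none in [4,4])
  j=4: fails (none in [5,5])
No position in the window satisfies it → formula fails.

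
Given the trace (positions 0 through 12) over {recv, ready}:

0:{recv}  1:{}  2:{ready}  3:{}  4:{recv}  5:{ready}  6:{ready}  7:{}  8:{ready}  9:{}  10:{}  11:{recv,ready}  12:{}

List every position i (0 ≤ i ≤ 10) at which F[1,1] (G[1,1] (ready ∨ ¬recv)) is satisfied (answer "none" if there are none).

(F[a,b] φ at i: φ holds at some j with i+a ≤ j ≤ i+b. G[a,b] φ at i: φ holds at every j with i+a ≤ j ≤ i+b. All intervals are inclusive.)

Evaluate at each i in [0,10]:
  i=0: ✓ (witness j=1)
  i=1: ✓ (witness j=2)
  i=2: ✗ (none in [3,3])
  i=3: ✓ (witness j=4)
  i=4: ✓ (witness j=5)
  i=5: ✓ (witness j=6)
  i=6: ✓ (witness j=7)
  i=7: ✓ (witness j=8)
  i=8: ✓ (witness j=9)
  i=9: ✓ (witness j=10)
  i=10: ✓ (witness j=11)

0, 1, 3, 4, 5, 6, 7, 8, 9, 10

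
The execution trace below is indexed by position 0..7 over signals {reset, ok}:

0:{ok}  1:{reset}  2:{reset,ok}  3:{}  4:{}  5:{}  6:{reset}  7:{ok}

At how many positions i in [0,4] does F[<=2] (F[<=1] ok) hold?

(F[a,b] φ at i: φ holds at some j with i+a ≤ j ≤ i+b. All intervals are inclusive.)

Evaluate at each i in [0,4]:
  i=0: ✓ (witness j=0)
  i=1: ✓ (witness j=1)
  i=2: ✓ (witness j=2)
  i=3: ✗ (none in [3,5])
  i=4: ✓ (witness j=6)
Positions where it holds: {0, 1, 2, 4} → 4.

4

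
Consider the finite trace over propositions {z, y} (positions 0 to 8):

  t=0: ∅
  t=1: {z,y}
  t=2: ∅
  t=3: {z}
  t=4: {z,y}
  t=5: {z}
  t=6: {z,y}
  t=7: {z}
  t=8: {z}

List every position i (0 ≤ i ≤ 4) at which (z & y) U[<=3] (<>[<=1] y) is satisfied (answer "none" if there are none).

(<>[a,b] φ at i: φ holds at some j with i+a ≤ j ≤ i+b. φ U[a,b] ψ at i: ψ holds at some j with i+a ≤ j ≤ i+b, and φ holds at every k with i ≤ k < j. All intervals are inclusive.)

0, 1, 3, 4

Evaluate at each i in [0,4]:
  i=0: ✓ (rhs at j=0)
  i=1: ✓ (rhs at j=1)
  i=2: ✗ (lhs fails at k=2 before rhs at j=3)
  i=3: ✓ (rhs at j=3)
  i=4: ✓ (rhs at j=4)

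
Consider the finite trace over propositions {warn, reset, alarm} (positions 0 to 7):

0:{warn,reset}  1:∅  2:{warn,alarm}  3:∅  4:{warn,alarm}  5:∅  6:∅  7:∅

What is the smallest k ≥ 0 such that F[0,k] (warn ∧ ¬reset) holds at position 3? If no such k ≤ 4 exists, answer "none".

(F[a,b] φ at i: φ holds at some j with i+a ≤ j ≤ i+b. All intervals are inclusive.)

Scan j = 3,4,… for (warn ∧ ¬reset):
  j=3: fails
  j=4: holds
First hit at j=4, so smallest k = 4-3 = 1.

1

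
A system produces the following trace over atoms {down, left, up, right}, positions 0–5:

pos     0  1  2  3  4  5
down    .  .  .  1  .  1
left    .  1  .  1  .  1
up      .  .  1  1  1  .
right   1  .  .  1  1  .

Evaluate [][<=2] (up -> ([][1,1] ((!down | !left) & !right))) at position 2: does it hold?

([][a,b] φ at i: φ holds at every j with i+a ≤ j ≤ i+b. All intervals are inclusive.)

Does not hold

Check (up -> ([][1,1] ((!down | !left) & !right))) at every j in [2,4]:
  j=2: antecedent true; consequent fails at 3 → ✗
  j=3: antecedent true; consequent fails at 4 → ✗
  j=4: antecedent true; consequent fails at 5 → ✗
Fails at j=2 → formula fails.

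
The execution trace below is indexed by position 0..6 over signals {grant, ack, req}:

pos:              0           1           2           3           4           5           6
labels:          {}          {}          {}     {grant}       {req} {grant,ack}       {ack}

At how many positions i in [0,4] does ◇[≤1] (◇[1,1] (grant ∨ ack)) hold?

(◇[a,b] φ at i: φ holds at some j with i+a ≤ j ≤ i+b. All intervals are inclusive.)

4

Evaluate at each i in [0,4]:
  i=0: ✗ (none in [0,1])
  i=1: ✓ (witness j=2)
  i=2: ✓ (witness j=2)
  i=3: ✓ (witness j=4)
  i=4: ✓ (witness j=4)
Positions where it holds: {1, 2, 3, 4} → 4.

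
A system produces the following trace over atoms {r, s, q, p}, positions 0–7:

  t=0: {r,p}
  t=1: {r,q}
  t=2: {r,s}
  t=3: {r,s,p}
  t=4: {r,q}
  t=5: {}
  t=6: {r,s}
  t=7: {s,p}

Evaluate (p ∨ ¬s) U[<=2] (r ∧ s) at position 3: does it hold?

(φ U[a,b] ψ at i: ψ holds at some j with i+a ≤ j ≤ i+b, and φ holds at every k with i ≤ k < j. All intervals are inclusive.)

Holds

Need some j in [3,5] with (r ∧ s), and (p ∨ ¬s) at every k in [3,j-1].
  j=3: (r ∧ s) holds; no prefix to check → satisfied.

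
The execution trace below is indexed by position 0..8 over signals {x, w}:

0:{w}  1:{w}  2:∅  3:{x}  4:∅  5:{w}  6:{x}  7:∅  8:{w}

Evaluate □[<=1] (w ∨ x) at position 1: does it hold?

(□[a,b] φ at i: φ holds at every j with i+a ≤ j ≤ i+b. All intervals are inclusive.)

False

Check (w ∨ x) at every j in [1,2]:
  j=1: true
  j=2: false
Fails at j=2 → formula fails.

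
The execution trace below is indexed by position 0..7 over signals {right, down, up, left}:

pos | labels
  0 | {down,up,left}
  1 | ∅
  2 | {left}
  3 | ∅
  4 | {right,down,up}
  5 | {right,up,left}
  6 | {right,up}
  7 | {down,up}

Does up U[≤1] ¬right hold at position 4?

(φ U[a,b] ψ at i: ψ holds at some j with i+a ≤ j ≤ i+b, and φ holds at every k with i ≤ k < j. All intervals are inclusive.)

Need some j in [4,5] with ¬right, and up at every k in [4,j-1].
  j=4: ¬right false.
  j=5: ¬right false.
No j in the window works → until fails.

Does not hold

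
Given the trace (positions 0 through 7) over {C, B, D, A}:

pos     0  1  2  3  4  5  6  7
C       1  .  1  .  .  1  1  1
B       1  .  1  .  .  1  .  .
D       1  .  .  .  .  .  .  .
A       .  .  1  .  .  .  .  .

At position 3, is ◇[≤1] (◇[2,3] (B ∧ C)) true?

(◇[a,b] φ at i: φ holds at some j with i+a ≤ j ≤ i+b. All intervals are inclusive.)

Check ◇[2,3] (B ∧ C) at each j in [3,4]:
  j=3: holds (witness at 5)
  j=4: fails (none in [6,7])
Found at j=3 → formula holds.

Holds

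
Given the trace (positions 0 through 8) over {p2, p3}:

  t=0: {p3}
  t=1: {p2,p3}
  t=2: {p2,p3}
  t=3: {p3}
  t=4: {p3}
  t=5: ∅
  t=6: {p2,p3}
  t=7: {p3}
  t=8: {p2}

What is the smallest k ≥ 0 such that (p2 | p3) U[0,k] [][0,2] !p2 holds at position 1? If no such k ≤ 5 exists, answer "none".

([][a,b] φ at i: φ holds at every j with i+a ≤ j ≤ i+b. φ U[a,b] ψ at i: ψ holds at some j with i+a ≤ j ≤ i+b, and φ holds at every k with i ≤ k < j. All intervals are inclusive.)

2

Need earliest j ≥ 1 with [][0,2] !p2, and (p2 | p3) at every k in [1,j-1].
  j=1: rhs fails.
  j=2: rhs fails.
  j=3: rhs holds; lhs holds on [1,2]. k = 2.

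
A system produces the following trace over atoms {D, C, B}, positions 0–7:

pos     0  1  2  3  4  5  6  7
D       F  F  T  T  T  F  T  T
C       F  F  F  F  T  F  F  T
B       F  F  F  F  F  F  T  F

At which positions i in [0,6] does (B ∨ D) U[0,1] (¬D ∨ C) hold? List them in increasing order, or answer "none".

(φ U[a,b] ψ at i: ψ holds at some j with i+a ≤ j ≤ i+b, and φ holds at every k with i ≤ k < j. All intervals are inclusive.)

0, 1, 3, 4, 5, 6

Evaluate at each i in [0,6]:
  i=0: ✓ (rhs at j=0)
  i=1: ✓ (rhs at j=1)
  i=2: ✗ (no rhs in [2,3])
  i=3: ✓ (rhs at j=4; lhs holds on [3,3])
  i=4: ✓ (rhs at j=4)
  i=5: ✓ (rhs at j=5)
  i=6: ✓ (rhs at j=7; lhs holds on [6,6])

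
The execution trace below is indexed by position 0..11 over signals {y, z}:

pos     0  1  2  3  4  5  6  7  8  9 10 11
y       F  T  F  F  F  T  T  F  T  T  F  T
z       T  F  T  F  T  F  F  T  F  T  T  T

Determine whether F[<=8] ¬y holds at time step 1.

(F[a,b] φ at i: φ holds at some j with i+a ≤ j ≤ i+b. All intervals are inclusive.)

Check ¬y at each j in [1,9]:
  j=1: false
  j=2: true
  j=3: true
  j=4: true
  j=5: false
  j=6: false
  j=7: true
  j=8: false
  j=9: false
Found at j=2 → formula holds.

True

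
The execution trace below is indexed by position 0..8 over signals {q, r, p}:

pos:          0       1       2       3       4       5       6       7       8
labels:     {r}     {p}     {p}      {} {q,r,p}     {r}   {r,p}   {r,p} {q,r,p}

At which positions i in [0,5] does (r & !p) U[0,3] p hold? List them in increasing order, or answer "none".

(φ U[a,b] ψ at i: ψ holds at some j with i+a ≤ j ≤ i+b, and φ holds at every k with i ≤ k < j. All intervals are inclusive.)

0, 1, 2, 4, 5

Evaluate at each i in [0,5]:
  i=0: ✓ (rhs at j=1; lhs holds on [0,0])
  i=1: ✓ (rhs at j=1)
  i=2: ✓ (rhs at j=2)
  i=3: ✗ (lhs fails at k=3 before rhs at j=4)
  i=4: ✓ (rhs at j=4)
  i=5: ✓ (rhs at j=6; lhs holds on [5,5])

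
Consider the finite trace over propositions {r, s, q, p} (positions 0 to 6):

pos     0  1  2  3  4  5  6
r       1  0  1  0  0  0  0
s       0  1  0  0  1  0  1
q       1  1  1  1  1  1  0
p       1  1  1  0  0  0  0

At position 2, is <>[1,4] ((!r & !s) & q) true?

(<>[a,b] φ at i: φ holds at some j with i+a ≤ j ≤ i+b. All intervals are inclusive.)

True

Check ((!r & !s) & q) at each j in [3,6]:
  j=3: true
  j=4: false
  j=5: true
  j=6: false
Found at j=3 → formula holds.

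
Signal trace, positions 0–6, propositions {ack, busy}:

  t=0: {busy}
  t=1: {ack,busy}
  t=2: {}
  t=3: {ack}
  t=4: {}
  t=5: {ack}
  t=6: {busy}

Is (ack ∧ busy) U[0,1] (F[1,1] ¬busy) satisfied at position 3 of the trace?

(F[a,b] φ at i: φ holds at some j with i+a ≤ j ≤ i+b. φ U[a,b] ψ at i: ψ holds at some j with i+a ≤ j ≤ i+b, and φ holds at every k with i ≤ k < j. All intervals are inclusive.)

Yes

Need some j in [3,4] with F[1,1] ¬busy, and (ack ∧ busy) at every k in [3,j-1].
  j=3: F[1,1] ¬busy holds; no prefix to check → satisfied.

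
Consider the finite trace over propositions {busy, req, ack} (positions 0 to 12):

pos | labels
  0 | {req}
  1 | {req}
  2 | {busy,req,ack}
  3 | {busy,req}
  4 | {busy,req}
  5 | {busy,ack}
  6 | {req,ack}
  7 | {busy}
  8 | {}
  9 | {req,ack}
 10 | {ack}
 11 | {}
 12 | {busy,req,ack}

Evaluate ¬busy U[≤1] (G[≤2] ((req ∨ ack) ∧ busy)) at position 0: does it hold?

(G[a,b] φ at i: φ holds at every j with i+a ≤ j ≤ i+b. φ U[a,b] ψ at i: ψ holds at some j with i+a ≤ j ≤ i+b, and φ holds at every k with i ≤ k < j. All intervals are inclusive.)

Does not hold

Need some j in [0,1] with G[≤2] ((req ∨ ack) ∧ busy), and ¬busy at every k in [0,j-1].
  j=0: G[≤2] ((req ∨ ack) ∧ busy) — fails at 0.
  j=1: G[≤2] ((req ∨ ack) ∧ busy) — fails at 1.
No j in the window works → until fails.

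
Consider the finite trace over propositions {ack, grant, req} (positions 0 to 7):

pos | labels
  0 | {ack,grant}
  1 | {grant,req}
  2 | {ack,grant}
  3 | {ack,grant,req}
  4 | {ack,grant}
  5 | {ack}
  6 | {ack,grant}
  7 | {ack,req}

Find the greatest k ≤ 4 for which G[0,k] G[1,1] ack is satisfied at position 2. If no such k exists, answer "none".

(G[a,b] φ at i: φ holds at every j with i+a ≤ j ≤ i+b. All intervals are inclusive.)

G[1,1] ack must hold from j=2 onward; find where it first fails.
  j=2: holds
  j=3: holds
  j=4: holds
  j=5: holds
  j=6: holds
Holds through j=6; largest k = 4.

4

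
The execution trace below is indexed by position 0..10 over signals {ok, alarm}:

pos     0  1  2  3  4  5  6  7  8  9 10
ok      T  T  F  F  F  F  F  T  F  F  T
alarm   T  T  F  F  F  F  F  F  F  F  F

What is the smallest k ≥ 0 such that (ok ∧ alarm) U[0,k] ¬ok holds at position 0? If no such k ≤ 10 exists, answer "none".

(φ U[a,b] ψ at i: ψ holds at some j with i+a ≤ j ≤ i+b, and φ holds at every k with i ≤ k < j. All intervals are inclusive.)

2

Need earliest j ≥ 0 with ¬ok, and (ok ∧ alarm) at every k in [0,j-1].
  j=0: rhs fails.
  j=1: rhs fails.
  j=2: rhs holds; lhs holds on [0,1]. k = 2.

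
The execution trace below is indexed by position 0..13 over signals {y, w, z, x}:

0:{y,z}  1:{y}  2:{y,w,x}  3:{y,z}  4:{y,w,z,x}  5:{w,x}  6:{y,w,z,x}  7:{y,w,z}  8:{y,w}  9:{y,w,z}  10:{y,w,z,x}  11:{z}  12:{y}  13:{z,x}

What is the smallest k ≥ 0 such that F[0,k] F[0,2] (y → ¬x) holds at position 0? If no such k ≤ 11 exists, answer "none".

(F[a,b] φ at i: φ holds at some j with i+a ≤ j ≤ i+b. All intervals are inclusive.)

Scan j = 0,1,… for F[0,2] (y → ¬x):
  j=0: holds
First hit at j=0, so smallest k = 0-0 = 0.

0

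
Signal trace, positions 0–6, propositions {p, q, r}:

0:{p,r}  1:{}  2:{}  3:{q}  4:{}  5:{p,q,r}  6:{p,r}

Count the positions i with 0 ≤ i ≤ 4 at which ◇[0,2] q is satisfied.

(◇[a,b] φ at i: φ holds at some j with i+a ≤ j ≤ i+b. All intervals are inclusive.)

4

Evaluate at each i in [0,4]:
  i=0: ✗ (none in [0,2])
  i=1: ✓ (witness j=3)
  i=2: ✓ (witness j=3)
  i=3: ✓ (witness j=3)
  i=4: ✓ (witness j=5)
Positions where it holds: {1, 2, 3, 4} → 4.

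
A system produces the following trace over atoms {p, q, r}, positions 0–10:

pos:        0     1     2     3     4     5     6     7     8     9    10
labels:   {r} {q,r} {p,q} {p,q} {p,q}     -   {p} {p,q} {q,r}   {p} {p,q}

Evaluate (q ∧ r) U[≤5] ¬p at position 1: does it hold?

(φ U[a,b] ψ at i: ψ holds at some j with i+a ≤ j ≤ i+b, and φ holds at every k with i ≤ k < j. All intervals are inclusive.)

True

Need some j in [1,6] with ¬p, and (q ∧ r) at every k in [1,j-1].
  j=1: ¬p holds; no prefix to check → satisfied.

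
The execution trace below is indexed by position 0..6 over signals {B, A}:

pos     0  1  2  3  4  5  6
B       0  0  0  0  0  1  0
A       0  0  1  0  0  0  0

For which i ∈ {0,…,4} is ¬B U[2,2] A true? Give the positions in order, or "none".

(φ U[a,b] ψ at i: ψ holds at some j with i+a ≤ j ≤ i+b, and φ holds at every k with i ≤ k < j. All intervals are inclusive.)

Evaluate at each i in [0,4]:
  i=0: ✓ (rhs at j=2; lhs holds on [0,1])
  i=1: ✗ (no rhs in [3,3])
  i=2: ✗ (no rhs in [4,4])
  i=3: ✗ (no rhs in [5,5])
  i=4: ✗ (no rhs in [6,6])

0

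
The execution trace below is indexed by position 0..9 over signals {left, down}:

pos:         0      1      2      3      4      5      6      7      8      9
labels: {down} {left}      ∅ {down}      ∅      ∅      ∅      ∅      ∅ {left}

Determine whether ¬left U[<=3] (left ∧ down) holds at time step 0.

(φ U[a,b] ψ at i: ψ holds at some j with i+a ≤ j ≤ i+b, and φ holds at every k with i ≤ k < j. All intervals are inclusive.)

False

Need some j in [0,3] with (left ∧ down), and ¬left at every k in [0,j-1].
  j=0: (left ∧ down) false.
  j=1: (left ∧ down) false.
  j=2: (left ∧ down) false.
  j=3: (left ∧ down) false.
No j in the window works → until fails.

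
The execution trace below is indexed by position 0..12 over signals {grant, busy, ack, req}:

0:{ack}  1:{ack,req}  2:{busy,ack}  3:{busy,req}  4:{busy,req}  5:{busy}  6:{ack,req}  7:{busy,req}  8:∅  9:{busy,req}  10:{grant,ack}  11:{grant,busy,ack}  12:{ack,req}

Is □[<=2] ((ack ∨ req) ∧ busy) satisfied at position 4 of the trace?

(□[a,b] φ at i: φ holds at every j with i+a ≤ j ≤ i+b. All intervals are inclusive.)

False

Check ((ack ∨ req) ∧ busy) at every j in [4,6]:
  j=4: true
  j=5: false
  j=6: false
Fails at j=5 → formula fails.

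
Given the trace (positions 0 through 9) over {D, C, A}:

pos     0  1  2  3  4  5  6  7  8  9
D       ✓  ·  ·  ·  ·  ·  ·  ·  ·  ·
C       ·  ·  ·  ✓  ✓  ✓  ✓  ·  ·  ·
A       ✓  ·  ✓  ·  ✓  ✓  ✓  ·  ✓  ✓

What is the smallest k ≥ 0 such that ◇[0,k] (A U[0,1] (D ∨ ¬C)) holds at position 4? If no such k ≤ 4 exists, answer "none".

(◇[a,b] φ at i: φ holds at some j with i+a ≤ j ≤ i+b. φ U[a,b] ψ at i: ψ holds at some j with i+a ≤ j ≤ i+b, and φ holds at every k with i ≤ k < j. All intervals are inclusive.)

2

Scan j = 4,5,… for (A U[0,1] (D ∨ ¬C)):
  j=4: fails
  j=5: fails
  j=6: holds
First hit at j=6, so smallest k = 6-4 = 2.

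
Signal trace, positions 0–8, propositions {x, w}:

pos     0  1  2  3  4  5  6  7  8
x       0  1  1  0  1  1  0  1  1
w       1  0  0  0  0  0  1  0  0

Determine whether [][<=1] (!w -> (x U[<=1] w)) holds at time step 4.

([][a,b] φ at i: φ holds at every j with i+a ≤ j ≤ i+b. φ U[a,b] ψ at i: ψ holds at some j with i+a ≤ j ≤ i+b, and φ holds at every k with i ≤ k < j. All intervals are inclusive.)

False

Check (!w -> (x U[<=1] w)) at every j in [4,5]:
  j=4: antecedent true; consequent fails → ✗
  j=5: antecedent true; consequent holds → ✓
Fails at j=4 → formula fails.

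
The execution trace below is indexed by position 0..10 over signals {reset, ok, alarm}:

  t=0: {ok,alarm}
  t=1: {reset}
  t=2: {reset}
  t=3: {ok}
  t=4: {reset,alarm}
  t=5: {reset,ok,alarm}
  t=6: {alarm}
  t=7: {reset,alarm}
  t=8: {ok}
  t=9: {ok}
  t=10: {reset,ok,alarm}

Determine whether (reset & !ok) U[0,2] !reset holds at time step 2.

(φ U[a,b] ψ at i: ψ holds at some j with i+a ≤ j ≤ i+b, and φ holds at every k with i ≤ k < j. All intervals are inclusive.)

Yes

Need some j in [2,4] with !reset, and (reset & !ok) at every k in [2,j-1].
  j=2: !reset false.
  j=3: !reset holds; (reset & !ok) holds at every k in [2,2] → satisfied.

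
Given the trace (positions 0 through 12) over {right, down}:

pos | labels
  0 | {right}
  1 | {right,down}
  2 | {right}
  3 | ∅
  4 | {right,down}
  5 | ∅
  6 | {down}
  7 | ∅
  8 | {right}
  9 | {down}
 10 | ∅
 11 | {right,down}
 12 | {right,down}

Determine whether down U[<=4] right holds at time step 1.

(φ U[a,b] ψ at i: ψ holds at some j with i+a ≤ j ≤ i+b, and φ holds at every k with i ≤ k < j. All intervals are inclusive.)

Need some j in [1,5] with right, and down at every k in [1,j-1].
  j=1: right holds; no prefix to check → satisfied.

True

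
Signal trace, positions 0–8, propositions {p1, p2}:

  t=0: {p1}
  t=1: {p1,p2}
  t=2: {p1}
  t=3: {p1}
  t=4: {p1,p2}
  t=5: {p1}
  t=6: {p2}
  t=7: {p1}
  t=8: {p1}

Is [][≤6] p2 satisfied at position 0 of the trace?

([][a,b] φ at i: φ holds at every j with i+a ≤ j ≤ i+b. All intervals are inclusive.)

No

Check p2 at every j in [0,6]:
  j=0: false
  j=1: true
  j=2: false
  j=3: false
  j=4: true
  j=5: false
  j=6: true
Fails at j=0 → formula fails.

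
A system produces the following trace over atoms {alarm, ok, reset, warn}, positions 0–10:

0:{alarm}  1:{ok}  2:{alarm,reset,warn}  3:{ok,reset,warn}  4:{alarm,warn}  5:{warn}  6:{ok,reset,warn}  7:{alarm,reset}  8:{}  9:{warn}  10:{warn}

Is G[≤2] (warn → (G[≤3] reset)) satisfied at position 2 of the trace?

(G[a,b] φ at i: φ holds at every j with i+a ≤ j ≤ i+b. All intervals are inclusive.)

Check (warn → (G[≤3] reset)) at every j in [2,4]:
  j=2: antecedent true; consequent fails at 4 → ✗
  j=3: antecedent true; consequent fails at 4 → ✗
  j=4: antecedent true; consequent fails at 4 → ✗
Fails at j=2 → formula fails.

False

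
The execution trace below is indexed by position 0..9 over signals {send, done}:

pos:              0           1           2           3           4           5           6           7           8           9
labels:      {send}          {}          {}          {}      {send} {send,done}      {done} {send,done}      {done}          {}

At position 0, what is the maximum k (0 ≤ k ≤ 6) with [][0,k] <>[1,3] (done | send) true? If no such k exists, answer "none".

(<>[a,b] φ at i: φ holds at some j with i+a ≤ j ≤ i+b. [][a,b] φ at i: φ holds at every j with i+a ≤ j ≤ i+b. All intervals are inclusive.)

<>[1,3] (done | send) must hold from j=0 onward; find where it first fails.
  j=0: fails → no k works.

none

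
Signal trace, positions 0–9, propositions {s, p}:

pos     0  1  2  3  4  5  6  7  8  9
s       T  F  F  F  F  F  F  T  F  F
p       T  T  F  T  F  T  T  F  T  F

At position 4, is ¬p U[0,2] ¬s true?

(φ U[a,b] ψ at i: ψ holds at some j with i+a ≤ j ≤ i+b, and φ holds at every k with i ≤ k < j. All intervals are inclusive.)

True

Need some j in [4,6] with ¬s, and ¬p at every k in [4,j-1].
  j=4: ¬s holds; no prefix to check → satisfied.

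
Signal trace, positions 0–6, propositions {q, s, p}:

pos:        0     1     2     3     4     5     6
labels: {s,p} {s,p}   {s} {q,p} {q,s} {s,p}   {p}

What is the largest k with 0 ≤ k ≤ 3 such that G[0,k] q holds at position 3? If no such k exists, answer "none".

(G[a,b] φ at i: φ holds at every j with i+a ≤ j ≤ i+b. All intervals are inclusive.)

1

q must hold from j=3 onward; find where it first fails.
  j=3: holds
  j=4: holds
  j=5: fails
Holds on [3,4], so largest k = 1.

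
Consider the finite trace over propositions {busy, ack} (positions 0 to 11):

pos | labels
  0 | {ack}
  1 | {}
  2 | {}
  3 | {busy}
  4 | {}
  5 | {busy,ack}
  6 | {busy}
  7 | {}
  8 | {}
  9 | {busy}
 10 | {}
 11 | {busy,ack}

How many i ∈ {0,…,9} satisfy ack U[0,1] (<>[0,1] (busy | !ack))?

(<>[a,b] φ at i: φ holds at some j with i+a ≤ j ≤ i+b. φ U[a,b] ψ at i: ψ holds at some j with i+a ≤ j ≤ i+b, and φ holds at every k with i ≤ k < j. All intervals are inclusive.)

Evaluate at each i in [0,9]:
  i=0: ✓ (rhs at j=0)
  i=1: ✓ (rhs at j=1)
  i=2: ✓ (rhs at j=2)
  i=3: ✓ (rhs at j=3)
  i=4: ✓ (rhs at j=4)
  i=5: ✓ (rhs at j=5)
  i=6: ✓ (rhs at j=6)
  i=7: ✓ (rhs at j=7)
  i=8: ✓ (rhs at j=8)
  i=9: ✓ (rhs at j=9)
Positions where it holds: {0, 1, 2, 3, 4, 5, 6, 7, 8, 9} → 10.

10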